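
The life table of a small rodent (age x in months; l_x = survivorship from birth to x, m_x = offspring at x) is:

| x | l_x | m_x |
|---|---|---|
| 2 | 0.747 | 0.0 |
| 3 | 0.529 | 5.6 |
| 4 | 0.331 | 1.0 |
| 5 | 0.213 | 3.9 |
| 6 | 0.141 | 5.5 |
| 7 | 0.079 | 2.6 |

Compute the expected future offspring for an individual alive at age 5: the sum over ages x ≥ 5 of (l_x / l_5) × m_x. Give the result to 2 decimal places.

8.51

l_5 = 0.213. Conditional survival from age 5 to x is l_x / l_5.
  x=5: (0.213/0.213) × 3.9 = 3.9000
  x=6: (0.141/0.213) × 5.5 = 3.6408
  x=7: (0.079/0.213) × 2.6 = 0.9643
Sum = 3.9000 + 3.6408 + 0.9643 = 8.5052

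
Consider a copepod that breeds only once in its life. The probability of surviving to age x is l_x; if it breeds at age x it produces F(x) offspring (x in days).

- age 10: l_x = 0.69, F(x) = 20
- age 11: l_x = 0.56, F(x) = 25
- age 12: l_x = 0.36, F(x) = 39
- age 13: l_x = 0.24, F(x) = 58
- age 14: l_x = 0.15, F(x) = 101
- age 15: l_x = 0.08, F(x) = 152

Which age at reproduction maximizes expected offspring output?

14

Expected offspring if breeding at age x = l_x × F(x):
  age 10: 0.69 × 20 = 13.800
  age 11: 0.56 × 25 = 14.000
  age 12: 0.36 × 39 = 14.040
  age 13: 0.24 × 58 = 13.920
  age 14: 0.15 × 101 = 15.150
  age 15: 0.08 × 152 = 12.160
Maximum at age 14 (15.150).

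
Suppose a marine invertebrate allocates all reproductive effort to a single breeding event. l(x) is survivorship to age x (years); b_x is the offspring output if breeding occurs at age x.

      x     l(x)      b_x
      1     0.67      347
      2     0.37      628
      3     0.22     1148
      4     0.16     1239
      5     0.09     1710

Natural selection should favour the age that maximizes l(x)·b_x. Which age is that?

Expected offspring if breeding at age x = l(x) × b_x:
  age 1: 0.67 × 347 = 232.490
  age 2: 0.37 × 628 = 232.360
  age 3: 0.22 × 1148 = 252.560
  age 4: 0.16 × 1239 = 198.240
  age 5: 0.09 × 1710 = 153.900
Maximum at age 3 (252.560).

3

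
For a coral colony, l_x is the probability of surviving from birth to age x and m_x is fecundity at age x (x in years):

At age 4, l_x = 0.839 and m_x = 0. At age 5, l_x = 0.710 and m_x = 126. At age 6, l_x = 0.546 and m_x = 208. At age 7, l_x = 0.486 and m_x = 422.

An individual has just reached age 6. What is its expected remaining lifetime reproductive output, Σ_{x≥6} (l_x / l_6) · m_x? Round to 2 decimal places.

583.63

l_6 = 0.546. Conditional survival from age 6 to x is l_x / l_6.
  x=6: (0.546/0.546) × 208 = 208.0000
  x=7: (0.486/0.546) × 422 = 375.6264
Sum = 208.0000 + 375.6264 = 583.6264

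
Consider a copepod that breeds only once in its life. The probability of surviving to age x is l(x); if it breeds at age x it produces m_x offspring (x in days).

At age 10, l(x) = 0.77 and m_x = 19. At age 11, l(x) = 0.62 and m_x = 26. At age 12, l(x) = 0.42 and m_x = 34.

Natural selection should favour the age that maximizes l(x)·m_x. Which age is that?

Expected offspring if breeding at age x = l(x) × m_x:
  age 10: 0.77 × 19 = 14.630
  age 11: 0.62 × 26 = 16.120
  age 12: 0.42 × 34 = 14.280
Maximum at age 11 (16.120).

11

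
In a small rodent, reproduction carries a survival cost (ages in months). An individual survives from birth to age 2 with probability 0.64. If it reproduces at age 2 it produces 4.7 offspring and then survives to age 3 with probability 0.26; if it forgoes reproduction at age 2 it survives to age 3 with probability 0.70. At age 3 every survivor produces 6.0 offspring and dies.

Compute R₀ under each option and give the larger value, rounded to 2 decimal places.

breed at age 2: R₀ = 0.64 × (4.7 + 0.26 × 6.0) = 0.64 × 6.2600 = 4.0064
delay to age 3: R₀ = 0.64 × (0.70 × 6.0) = 0.64 × 4.2000 = 2.6880
Higher: breed at age 2 (4.0064).

4.01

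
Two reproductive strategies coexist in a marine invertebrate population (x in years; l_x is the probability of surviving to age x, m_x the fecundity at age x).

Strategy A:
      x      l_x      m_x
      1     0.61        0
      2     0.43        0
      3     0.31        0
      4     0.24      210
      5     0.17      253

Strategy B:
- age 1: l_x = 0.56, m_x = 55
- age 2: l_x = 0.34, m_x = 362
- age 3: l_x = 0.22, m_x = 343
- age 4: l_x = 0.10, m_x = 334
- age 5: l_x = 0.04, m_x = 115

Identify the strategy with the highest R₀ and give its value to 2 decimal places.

Strategy A: R₀ = 0.61×0 + 0.43×0 + 0.31×0 + 0.24×210 + 0.17×253 = 93.4100
Strategy B: R₀ = 0.56×55 + 0.34×362 + 0.22×343 + 0.10×334 + 0.04×115 = 267.3400
Highest R₀: strategy B with 267.3400.

267.34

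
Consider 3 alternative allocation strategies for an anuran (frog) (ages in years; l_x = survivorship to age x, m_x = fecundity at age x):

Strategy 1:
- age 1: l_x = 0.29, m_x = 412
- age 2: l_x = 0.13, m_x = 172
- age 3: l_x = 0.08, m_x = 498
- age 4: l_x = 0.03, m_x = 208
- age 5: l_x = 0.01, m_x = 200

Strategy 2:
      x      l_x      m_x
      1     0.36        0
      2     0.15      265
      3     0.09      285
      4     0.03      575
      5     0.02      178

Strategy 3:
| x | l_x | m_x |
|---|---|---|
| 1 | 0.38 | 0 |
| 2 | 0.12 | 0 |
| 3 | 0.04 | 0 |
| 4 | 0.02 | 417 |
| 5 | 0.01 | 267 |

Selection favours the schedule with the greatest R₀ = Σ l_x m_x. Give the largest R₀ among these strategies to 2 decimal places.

Strategy 1: R₀ = 0.29×412 + 0.13×172 + 0.08×498 + 0.03×208 + 0.01×200 = 189.9200
Strategy 2: R₀ = 0.36×0 + 0.15×265 + 0.09×285 + 0.03×575 + 0.02×178 = 86.2100
Strategy 3: R₀ = 0.38×0 + 0.12×0 + 0.04×0 + 0.02×417 + 0.01×267 = 11.0100
Highest R₀: strategy 1 with 189.9200.

189.92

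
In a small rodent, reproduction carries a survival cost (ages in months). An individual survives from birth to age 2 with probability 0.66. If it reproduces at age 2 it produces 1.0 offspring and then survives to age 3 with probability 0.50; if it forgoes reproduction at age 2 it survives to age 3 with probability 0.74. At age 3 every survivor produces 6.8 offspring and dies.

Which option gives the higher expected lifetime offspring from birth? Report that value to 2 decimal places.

breed at age 2: R₀ = 0.66 × (1.0 + 0.50 × 6.8) = 0.66 × 4.4000 = 2.9040
delay to age 3: R₀ = 0.66 × (0.74 × 6.8) = 0.66 × 5.0320 = 3.3211
Higher: delay to age 3 (3.3211).

3.32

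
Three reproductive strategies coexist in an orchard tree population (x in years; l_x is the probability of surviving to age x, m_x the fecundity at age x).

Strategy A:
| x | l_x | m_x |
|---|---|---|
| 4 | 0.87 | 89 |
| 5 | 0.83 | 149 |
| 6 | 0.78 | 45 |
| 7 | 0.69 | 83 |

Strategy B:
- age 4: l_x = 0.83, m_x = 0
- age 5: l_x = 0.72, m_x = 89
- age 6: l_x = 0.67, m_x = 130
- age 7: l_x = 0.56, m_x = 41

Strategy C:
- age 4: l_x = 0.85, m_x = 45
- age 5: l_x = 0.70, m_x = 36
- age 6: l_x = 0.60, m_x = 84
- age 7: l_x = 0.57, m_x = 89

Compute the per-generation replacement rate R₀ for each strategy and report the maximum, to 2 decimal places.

Strategy A: R₀ = 0.87×89 + 0.83×149 + 0.78×45 + 0.69×83 = 293.4700
Strategy B: R₀ = 0.83×0 + 0.72×89 + 0.67×130 + 0.56×41 = 174.1400
Strategy C: R₀ = 0.85×45 + 0.70×36 + 0.60×84 + 0.57×89 = 164.5800
Highest R₀: strategy A with 293.4700.

293.47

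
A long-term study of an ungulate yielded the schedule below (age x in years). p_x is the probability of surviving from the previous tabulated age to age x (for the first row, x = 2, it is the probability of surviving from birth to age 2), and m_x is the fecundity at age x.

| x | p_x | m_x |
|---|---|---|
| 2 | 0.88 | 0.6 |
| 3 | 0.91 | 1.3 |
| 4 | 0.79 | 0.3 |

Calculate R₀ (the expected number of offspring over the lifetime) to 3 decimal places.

1.759

Survivorship from birth: l_x = p_2·p_3·…·p_x.
  l_2 = 0.88000
  l_3 = 0.80080
  l_4 = 0.63263
R₀ = Σ l_x m_x:
  age 2: 0.88000 × 0.6 = 0.5280
  age 3: 0.80080 × 1.3 = 1.0410
  age 4: 0.63263 × 0.3 = 0.1898
R₀ = 0.5280 + 1.0410 + 0.1898 = 1.7588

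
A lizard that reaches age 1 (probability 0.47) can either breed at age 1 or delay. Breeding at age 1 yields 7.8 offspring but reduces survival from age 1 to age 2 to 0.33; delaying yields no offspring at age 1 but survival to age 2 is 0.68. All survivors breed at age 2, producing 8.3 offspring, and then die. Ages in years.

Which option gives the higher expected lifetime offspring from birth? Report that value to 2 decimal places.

4.95

breed at age 1: R₀ = 0.47 × (7.8 + 0.33 × 8.3) = 0.47 × 10.5390 = 4.9533
delay to age 2: R₀ = 0.47 × (0.68 × 8.3) = 0.47 × 5.6440 = 2.6527
Higher: breed at age 1 (4.9533).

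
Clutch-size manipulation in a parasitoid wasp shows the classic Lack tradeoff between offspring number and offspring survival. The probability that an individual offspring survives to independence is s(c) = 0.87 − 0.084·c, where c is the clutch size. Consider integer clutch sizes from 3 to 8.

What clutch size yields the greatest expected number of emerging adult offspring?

5

Expected emerging adult offspring = c × s(c):
  c=3: 3 × 0.618 = 1.854
  c=4: 4 × 0.534 = 2.136
  c=5: 5 × 0.450 = 2.250
  c=6: 6 × 0.366 = 2.196
  c=7: 7 × 0.282 = 1.974
  c=8: 8 × 0.198 = 1.584
Maximum at c = 5 (2.250 emerging adult offspring).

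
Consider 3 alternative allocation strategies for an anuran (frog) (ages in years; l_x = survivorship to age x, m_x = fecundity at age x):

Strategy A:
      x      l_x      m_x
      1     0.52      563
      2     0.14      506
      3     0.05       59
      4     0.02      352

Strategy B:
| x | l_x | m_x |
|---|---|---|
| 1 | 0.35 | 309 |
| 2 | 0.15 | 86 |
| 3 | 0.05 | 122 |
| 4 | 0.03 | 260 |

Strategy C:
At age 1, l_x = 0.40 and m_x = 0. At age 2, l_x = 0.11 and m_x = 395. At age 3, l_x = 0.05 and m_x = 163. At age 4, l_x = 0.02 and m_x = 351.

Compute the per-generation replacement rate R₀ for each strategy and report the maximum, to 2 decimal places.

373.59

Strategy A: R₀ = 0.52×563 + 0.14×506 + 0.05×59 + 0.02×352 = 373.5900
Strategy B: R₀ = 0.35×309 + 0.15×86 + 0.05×122 + 0.03×260 = 134.9500
Strategy C: R₀ = 0.40×0 + 0.11×395 + 0.05×163 + 0.02×351 = 58.6200
Highest R₀: strategy A with 373.5900.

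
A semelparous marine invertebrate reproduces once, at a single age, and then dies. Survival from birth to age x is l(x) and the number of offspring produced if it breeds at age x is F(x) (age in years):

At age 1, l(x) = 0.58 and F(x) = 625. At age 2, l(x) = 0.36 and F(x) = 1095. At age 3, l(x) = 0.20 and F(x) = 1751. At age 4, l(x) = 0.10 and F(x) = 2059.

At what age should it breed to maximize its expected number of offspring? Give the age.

Expected offspring if breeding at age x = l(x) × F(x):
  age 1: 0.58 × 625 = 362.500
  age 2: 0.36 × 1095 = 394.200
  age 3: 0.20 × 1751 = 350.200
  age 4: 0.10 × 2059 = 205.900
Maximum at age 2 (394.200).

2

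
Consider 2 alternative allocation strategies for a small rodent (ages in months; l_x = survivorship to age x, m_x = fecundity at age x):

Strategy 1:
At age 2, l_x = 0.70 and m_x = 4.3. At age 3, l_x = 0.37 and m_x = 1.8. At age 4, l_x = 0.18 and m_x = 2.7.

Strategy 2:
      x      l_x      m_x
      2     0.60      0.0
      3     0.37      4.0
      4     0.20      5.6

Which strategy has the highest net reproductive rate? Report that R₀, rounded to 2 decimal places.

Strategy 1: R₀ = 0.70×4.3 + 0.37×1.8 + 0.18×2.7 = 4.1620
Strategy 2: R₀ = 0.60×0.0 + 0.37×4.0 + 0.20×5.6 = 2.6000
Highest R₀: strategy 1 with 4.1620.

4.16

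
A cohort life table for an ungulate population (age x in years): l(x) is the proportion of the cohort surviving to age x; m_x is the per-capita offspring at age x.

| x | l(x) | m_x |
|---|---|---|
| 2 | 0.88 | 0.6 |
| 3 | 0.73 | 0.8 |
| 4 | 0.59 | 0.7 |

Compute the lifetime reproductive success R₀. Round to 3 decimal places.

R₀ = Σ l(x) m_x:
  age 2: 0.88 × 0.6 = 0.5280
  age 3: 0.73 × 0.8 = 0.5840
  age 4: 0.59 × 0.7 = 0.4130
R₀ = 0.5280 + 0.5840 + 0.4130 = 1.5250

1.525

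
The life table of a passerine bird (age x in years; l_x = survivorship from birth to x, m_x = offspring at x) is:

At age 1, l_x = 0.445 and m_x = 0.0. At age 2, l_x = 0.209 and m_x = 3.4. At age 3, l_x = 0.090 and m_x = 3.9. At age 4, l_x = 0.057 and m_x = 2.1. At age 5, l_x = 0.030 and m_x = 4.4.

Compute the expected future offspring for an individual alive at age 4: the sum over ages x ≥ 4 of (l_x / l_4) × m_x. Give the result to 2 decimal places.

4.42

l_4 = 0.057. Conditional survival from age 4 to x is l_x / l_4.
  x=4: (0.057/0.057) × 2.1 = 2.1000
  x=5: (0.030/0.057) × 4.4 = 2.3158
Sum = 2.1000 + 2.3158 = 4.4158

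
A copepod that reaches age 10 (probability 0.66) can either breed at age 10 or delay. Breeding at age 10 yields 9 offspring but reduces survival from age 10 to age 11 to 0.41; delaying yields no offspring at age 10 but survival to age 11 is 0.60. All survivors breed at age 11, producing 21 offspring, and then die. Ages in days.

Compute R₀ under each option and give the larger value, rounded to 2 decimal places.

11.62

breed at age 10: R₀ = 0.66 × (9 + 0.41 × 21) = 0.66 × 17.6100 = 11.6226
delay to age 11: R₀ = 0.66 × (0.60 × 21) = 0.66 × 12.6000 = 8.3160
Higher: breed at age 10 (11.6226).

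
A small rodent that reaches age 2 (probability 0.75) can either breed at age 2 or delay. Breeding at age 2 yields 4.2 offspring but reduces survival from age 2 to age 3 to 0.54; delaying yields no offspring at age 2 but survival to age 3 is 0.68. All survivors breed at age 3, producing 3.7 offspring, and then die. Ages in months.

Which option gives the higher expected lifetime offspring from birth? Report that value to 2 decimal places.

breed at age 2: R₀ = 0.75 × (4.2 + 0.54 × 3.7) = 0.75 × 6.1980 = 4.6485
delay to age 3: R₀ = 0.75 × (0.68 × 3.7) = 0.75 × 2.5160 = 1.8870
Higher: breed at age 2 (4.6485).

4.65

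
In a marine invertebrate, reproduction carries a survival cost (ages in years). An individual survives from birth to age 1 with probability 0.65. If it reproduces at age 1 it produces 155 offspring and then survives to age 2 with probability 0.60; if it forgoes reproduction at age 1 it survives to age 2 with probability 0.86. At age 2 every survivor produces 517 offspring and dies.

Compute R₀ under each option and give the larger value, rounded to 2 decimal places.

breed at age 1: R₀ = 0.65 × (155 + 0.60 × 517) = 0.65 × 465.2000 = 302.3800
delay to age 2: R₀ = 0.65 × (0.86 × 517) = 0.65 × 444.6200 = 289.0030
Higher: breed at age 1 (302.3800).

302.38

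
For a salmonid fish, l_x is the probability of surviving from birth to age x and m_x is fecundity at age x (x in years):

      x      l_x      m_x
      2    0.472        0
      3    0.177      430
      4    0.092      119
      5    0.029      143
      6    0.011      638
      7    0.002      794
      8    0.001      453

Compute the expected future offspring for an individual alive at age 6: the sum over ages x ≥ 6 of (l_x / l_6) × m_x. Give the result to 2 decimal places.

823.55

l_6 = 0.011. Conditional survival from age 6 to x is l_x / l_6.
  x=6: (0.011/0.011) × 638 = 638.0000
  x=7: (0.002/0.011) × 794 = 144.3636
  x=8: (0.001/0.011) × 453 = 41.1818
Sum = 638.0000 + 144.3636 + 41.1818 = 823.5455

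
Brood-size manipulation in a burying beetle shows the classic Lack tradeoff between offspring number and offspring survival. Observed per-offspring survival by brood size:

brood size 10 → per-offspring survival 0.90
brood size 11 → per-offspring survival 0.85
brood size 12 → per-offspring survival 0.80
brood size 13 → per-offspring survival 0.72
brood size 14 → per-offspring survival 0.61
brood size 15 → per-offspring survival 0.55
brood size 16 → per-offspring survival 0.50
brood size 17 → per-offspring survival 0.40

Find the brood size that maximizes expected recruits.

Expected recruits = c × s(c):
  c=10: 10 × 0.90 = 9.000
  c=11: 11 × 0.85 = 9.350
  c=12: 12 × 0.80 = 9.600
  c=13: 13 × 0.72 = 9.360
  c=14: 14 × 0.61 = 8.540
  c=15: 15 × 0.55 = 8.250
  c=16: 16 × 0.50 = 8.000
  c=17: 17 × 0.40 = 6.800
Maximum at c = 12 (9.600 recruits).

12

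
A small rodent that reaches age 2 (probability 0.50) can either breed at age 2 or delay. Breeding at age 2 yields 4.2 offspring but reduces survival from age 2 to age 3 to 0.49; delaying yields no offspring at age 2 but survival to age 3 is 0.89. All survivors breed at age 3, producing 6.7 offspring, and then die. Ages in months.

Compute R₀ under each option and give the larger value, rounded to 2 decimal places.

3.74

breed at age 2: R₀ = 0.50 × (4.2 + 0.49 × 6.7) = 0.50 × 7.4830 = 3.7415
delay to age 3: R₀ = 0.50 × (0.89 × 6.7) = 0.50 × 5.9630 = 2.9815
Higher: breed at age 2 (3.7415).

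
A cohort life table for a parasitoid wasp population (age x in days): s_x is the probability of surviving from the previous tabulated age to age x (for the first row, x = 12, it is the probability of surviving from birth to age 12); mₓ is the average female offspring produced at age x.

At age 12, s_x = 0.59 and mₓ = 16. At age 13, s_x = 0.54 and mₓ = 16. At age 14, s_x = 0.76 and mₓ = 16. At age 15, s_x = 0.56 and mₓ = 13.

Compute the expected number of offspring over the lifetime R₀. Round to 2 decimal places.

20.17

Survivorship from birth: l_x = s_12·s_13·…·s_x.
  l_12 = 0.59000
  l_13 = 0.31860
  l_14 = 0.24214
  l_15 = 0.13560
R₀ = Σ l_x mₓ:
  age 12: 0.59000 × 16 = 9.4400
  age 13: 0.31860 × 16 = 5.0976
  age 14: 0.24214 × 16 = 3.8742
  age 15: 0.13560 × 13 = 1.7628
R₀ = 9.4400 + 5.0976 + 3.8742 + 1.7628 = 20.1746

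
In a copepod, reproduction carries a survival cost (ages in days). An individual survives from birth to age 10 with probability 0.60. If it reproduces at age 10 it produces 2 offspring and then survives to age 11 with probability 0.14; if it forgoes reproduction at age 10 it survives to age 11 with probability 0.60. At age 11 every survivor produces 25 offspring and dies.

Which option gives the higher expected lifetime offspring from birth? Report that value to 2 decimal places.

breed at age 10: R₀ = 0.60 × (2 + 0.14 × 25) = 0.60 × 5.5000 = 3.3000
delay to age 11: R₀ = 0.60 × (0.60 × 25) = 0.60 × 15.0000 = 9.0000
Higher: delay to age 11 (9.0000).

9.00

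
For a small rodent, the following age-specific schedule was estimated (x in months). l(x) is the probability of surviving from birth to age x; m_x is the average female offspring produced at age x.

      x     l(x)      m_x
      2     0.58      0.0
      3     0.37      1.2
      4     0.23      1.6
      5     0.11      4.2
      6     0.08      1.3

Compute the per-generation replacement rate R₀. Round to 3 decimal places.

1.378

R₀ = Σ l(x) m_x:
  age 2: 0.58 × 0.0 = 0.0000
  age 3: 0.37 × 1.2 = 0.4440
  age 4: 0.23 × 1.6 = 0.3680
  age 5: 0.11 × 4.2 = 0.4620
  age 6: 0.08 × 1.3 = 0.1040
R₀ = 0.0000 + 0.4440 + 0.3680 + 0.4620 + 0.1040 = 1.3780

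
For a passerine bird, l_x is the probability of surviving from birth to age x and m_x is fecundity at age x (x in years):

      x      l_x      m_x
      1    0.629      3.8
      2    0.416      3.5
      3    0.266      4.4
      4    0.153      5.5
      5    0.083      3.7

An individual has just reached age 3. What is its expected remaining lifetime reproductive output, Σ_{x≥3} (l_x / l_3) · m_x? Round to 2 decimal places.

l_3 = 0.266. Conditional survival from age 3 to x is l_x / l_3.
  x=3: (0.266/0.266) × 4.4 = 4.4000
  x=4: (0.153/0.266) × 5.5 = 3.1635
  x=5: (0.083/0.266) × 3.7 = 1.1545
Sum = 4.4000 + 3.1635 + 1.1545 = 8.7180

8.72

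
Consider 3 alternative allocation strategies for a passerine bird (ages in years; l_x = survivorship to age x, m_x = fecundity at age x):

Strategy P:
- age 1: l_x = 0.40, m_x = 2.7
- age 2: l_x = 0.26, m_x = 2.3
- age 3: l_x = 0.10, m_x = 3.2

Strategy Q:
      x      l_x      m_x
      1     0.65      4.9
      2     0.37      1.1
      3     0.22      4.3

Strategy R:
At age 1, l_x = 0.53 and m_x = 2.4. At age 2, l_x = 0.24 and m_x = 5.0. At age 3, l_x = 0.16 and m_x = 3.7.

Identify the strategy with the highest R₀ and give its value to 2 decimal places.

Strategy P: R₀ = 0.40×2.7 + 0.26×2.3 + 0.10×3.2 = 1.9980
Strategy Q: R₀ = 0.65×4.9 + 0.37×1.1 + 0.22×4.3 = 4.5380
Strategy R: R₀ = 0.53×2.4 + 0.24×5.0 + 0.16×3.7 = 3.0640
Highest R₀: strategy Q with 4.5380.

4.54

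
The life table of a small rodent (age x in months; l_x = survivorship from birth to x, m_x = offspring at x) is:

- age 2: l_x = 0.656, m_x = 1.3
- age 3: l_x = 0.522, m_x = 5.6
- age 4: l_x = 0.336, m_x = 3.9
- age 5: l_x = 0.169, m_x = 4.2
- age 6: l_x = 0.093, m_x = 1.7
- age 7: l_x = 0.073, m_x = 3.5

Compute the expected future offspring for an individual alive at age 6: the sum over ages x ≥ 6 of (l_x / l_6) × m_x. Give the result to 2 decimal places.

4.45

l_6 = 0.093. Conditional survival from age 6 to x is l_x / l_6.
  x=6: (0.093/0.093) × 1.7 = 1.7000
  x=7: (0.073/0.093) × 3.5 = 2.7473
Sum = 1.7000 + 2.7473 = 4.4473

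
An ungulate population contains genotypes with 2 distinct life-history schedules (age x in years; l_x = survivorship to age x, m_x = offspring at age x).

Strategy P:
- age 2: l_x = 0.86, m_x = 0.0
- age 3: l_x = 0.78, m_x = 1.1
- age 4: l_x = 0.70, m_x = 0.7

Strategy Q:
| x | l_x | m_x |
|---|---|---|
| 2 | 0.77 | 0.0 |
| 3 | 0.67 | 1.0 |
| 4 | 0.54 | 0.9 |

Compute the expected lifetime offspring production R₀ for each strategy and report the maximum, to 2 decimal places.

1.35

Strategy P: R₀ = 0.86×0.0 + 0.78×1.1 + 0.70×0.7 = 1.3480
Strategy Q: R₀ = 0.77×0.0 + 0.67×1.0 + 0.54×0.9 = 1.1560
Highest R₀: strategy P with 1.3480.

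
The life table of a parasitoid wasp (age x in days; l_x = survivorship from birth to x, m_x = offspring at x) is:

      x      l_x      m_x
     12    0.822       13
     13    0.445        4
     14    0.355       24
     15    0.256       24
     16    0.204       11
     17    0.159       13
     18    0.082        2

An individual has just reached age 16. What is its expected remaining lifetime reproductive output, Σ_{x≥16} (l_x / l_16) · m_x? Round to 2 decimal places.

l_16 = 0.204. Conditional survival from age 16 to x is l_x / l_16.
  x=16: (0.204/0.204) × 11 = 11.0000
  x=17: (0.159/0.204) × 13 = 10.1324
  x=18: (0.082/0.204) × 2 = 0.8039
Sum = 11.0000 + 10.1324 + 0.8039 = 21.9363

21.94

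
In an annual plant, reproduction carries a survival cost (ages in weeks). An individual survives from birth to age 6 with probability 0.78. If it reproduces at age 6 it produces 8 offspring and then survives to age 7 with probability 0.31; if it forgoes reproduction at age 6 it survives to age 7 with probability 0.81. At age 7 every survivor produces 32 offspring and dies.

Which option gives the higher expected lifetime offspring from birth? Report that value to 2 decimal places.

breed at age 6: R₀ = 0.78 × (8 + 0.31 × 32) = 0.78 × 17.9200 = 13.9776
delay to age 7: R₀ = 0.78 × (0.81 × 32) = 0.78 × 25.9200 = 20.2176
Higher: delay to age 7 (20.2176).

20.22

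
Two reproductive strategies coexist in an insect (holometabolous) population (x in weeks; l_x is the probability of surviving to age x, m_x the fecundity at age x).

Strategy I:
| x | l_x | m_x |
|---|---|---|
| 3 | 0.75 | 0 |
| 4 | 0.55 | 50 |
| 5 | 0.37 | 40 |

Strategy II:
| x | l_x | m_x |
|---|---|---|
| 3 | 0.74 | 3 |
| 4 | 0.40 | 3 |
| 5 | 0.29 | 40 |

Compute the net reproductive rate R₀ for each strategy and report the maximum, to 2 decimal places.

Strategy I: R₀ = 0.75×0 + 0.55×50 + 0.37×40 = 42.3000
Strategy II: R₀ = 0.74×3 + 0.40×3 + 0.29×40 = 15.0200
Highest R₀: strategy I with 42.3000.

42.30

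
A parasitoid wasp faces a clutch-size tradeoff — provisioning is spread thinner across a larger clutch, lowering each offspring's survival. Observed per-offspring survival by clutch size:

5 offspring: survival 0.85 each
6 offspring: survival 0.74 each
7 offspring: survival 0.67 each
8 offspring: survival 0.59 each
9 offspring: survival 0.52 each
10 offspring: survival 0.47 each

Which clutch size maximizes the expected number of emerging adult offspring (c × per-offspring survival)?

8

Expected emerging adult offspring = c × s(c):
  c=5: 5 × 0.85 = 4.250
  c=6: 6 × 0.74 = 4.440
  c=7: 7 × 0.67 = 4.690
  c=8: 8 × 0.59 = 4.720
  c=9: 9 × 0.52 = 4.680
  c=10: 10 × 0.47 = 4.700
Maximum at c = 8 (4.720 emerging adult offspring).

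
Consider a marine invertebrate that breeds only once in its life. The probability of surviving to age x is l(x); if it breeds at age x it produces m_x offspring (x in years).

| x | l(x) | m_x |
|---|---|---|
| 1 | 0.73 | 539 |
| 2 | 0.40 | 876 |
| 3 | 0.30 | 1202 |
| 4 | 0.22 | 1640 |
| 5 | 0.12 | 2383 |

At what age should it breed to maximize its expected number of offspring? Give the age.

1

Expected offspring if breeding at age x = l(x) × m_x:
  age 1: 0.73 × 539 = 393.470
  age 2: 0.40 × 876 = 350.400
  age 3: 0.30 × 1202 = 360.600
  age 4: 0.22 × 1640 = 360.800
  age 5: 0.12 × 2383 = 285.960
Maximum at age 1 (393.470).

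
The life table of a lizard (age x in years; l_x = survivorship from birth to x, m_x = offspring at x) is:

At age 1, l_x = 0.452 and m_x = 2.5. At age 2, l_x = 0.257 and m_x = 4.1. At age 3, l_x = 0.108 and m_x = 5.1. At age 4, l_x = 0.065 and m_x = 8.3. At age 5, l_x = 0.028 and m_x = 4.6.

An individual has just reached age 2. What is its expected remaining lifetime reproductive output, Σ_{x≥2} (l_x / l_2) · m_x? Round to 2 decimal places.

8.84

l_2 = 0.257. Conditional survival from age 2 to x is l_x / l_2.
  x=2: (0.257/0.257) × 4.1 = 4.1000
  x=3: (0.108/0.257) × 5.1 = 2.1432
  x=4: (0.065/0.257) × 8.3 = 2.0992
  x=5: (0.028/0.257) × 4.6 = 0.5012
Sum = 4.1000 + 2.1432 + 2.0992 + 0.5012 = 8.8436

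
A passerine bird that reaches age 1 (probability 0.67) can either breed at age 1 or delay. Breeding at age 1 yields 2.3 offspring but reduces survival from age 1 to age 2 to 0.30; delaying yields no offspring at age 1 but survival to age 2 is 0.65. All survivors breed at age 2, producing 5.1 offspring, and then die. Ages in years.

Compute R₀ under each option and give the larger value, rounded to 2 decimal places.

breed at age 1: R₀ = 0.67 × (2.3 + 0.30 × 5.1) = 0.67 × 3.8300 = 2.5661
delay to age 2: R₀ = 0.67 × (0.65 × 5.1) = 0.67 × 3.3150 = 2.2210
Higher: breed at age 1 (2.5661).

2.57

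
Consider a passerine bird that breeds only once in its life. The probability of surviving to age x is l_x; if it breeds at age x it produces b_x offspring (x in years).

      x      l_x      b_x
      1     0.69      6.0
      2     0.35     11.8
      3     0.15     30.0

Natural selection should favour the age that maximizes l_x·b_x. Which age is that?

Expected offspring if breeding at age x = l_x × b_x:
  age 1: 0.69 × 6.0 = 4.140
  age 2: 0.35 × 11.8 = 4.130
  age 3: 0.15 × 30.0 = 4.500
Maximum at age 3 (4.500).

3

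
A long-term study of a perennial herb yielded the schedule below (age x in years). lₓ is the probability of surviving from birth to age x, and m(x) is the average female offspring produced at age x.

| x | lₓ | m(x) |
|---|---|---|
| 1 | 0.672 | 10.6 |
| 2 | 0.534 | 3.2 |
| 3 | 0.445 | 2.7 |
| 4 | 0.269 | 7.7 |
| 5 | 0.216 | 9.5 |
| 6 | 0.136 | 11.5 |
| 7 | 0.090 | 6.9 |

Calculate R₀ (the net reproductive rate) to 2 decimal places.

R₀ = Σ lₓ m(x):
  age 1: 0.672 × 10.6 = 7.1232
  age 2: 0.534 × 3.2 = 1.7088
  age 3: 0.445 × 2.7 = 1.2015
  age 4: 0.269 × 7.7 = 2.0713
  age 5: 0.216 × 9.5 = 2.0520
  age 6: 0.136 × 11.5 = 1.5640
  age 7: 0.090 × 6.9 = 0.6210
R₀ = 7.1232 + 1.7088 + 1.2015 + 2.0713 + 2.0520 + 1.5640 + 0.6210 = 16.3418

16.34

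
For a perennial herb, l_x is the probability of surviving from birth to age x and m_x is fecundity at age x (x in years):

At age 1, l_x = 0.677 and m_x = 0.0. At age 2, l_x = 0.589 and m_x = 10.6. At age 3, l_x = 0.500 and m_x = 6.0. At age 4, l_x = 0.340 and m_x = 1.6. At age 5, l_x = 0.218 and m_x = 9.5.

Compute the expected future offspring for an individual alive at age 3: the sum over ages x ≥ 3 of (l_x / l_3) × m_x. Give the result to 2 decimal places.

l_3 = 0.500. Conditional survival from age 3 to x is l_x / l_3.
  x=3: (0.500/0.500) × 6.0 = 6.0000
  x=4: (0.340/0.500) × 1.6 = 1.0880
  x=5: (0.218/0.500) × 9.5 = 4.1420
Sum = 6.0000 + 1.0880 + 4.1420 = 11.2300

11.23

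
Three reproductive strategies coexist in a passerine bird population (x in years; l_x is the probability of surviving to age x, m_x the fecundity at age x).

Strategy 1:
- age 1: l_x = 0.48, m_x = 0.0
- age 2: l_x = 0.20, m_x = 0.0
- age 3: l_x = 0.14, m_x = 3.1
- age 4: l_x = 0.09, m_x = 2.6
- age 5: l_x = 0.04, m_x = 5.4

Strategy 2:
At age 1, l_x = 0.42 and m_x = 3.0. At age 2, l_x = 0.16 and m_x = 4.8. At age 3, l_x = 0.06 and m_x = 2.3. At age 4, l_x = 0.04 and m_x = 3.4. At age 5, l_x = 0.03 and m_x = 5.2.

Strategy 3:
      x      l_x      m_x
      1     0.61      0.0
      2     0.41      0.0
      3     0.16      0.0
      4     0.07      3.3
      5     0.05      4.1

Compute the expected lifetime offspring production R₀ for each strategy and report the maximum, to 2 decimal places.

2.46

Strategy 1: R₀ = 0.48×0.0 + 0.20×0.0 + 0.14×3.1 + 0.09×2.6 + 0.04×5.4 = 0.8840
Strategy 2: R₀ = 0.42×3.0 + 0.16×4.8 + 0.06×2.3 + 0.04×3.4 + 0.03×5.2 = 2.4580
Strategy 3: R₀ = 0.61×0.0 + 0.41×0.0 + 0.16×0.0 + 0.07×3.3 + 0.05×4.1 = 0.4360
Highest R₀: strategy 2 with 2.4580.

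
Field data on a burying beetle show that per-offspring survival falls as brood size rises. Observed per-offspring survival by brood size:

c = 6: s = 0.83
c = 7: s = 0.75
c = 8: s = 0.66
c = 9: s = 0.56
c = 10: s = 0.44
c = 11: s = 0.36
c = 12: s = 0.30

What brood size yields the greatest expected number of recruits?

Expected recruits = c × s(c):
  c=6: 6 × 0.83 = 4.980
  c=7: 7 × 0.75 = 5.250
  c=8: 8 × 0.66 = 5.280
  c=9: 9 × 0.56 = 5.040
  c=10: 10 × 0.44 = 4.400
  c=11: 11 × 0.36 = 3.960
  c=12: 12 × 0.30 = 3.600
Maximum at c = 8 (5.280 recruits).

8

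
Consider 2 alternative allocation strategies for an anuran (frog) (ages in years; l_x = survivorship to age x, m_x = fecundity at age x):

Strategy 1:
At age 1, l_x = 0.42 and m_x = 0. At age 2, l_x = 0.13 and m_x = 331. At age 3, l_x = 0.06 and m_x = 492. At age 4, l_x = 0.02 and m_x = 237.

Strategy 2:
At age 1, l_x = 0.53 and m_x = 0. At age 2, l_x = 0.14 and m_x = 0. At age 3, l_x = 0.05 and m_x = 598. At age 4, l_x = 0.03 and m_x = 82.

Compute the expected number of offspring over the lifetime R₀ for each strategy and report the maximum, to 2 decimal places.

77.29

Strategy 1: R₀ = 0.42×0 + 0.13×331 + 0.06×492 + 0.02×237 = 77.2900
Strategy 2: R₀ = 0.53×0 + 0.14×0 + 0.05×598 + 0.03×82 = 32.3600
Highest R₀: strategy 1 with 77.2900.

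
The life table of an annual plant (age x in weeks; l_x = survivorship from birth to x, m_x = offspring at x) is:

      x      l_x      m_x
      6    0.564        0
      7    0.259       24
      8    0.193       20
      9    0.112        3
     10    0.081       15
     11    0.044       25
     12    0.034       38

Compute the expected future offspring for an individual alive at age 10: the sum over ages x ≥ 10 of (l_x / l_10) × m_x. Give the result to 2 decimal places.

l_10 = 0.081. Conditional survival from age 10 to x is l_x / l_10.
  x=10: (0.081/0.081) × 15 = 15.0000
  x=11: (0.044/0.081) × 25 = 13.5802
  x=12: (0.034/0.081) × 38 = 15.9506
Sum = 15.0000 + 13.5802 + 15.9506 = 44.5309

44.53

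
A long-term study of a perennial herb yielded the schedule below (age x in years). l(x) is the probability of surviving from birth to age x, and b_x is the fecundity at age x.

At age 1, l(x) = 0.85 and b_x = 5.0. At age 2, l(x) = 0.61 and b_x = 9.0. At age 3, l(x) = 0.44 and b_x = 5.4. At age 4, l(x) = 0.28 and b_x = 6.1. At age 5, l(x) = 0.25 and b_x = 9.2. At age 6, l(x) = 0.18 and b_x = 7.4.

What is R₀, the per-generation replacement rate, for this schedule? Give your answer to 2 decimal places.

17.46

R₀ = Σ l(x) b_x:
  age 1: 0.85 × 5.0 = 4.2500
  age 2: 0.61 × 9.0 = 5.4900
  age 3: 0.44 × 5.4 = 2.3760
  age 4: 0.28 × 6.1 = 1.7080
  age 5: 0.25 × 9.2 = 2.3000
  age 6: 0.18 × 7.4 = 1.3320
R₀ = 4.2500 + 5.4900 + 2.3760 + 1.7080 + 2.3000 + 1.3320 = 17.4560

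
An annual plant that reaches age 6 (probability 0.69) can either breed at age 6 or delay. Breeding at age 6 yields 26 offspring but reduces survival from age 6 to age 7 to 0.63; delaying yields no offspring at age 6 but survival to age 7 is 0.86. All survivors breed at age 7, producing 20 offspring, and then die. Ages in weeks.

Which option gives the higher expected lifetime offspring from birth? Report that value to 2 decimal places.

breed at age 6: R₀ = 0.69 × (26 + 0.63 × 20) = 0.69 × 38.6000 = 26.6340
delay to age 7: R₀ = 0.69 × (0.86 × 20) = 0.69 × 17.2000 = 11.8680
Higher: breed at age 6 (26.6340).

26.63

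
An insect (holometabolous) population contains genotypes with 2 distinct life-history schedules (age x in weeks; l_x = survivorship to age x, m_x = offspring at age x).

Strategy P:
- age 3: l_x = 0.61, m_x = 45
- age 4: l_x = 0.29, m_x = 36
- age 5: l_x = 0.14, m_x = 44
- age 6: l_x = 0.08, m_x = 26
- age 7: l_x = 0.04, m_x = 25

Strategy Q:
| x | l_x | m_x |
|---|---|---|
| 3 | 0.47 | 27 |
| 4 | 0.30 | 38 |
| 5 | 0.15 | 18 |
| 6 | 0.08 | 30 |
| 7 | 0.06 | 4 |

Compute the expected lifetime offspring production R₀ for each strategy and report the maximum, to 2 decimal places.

47.13

Strategy P: R₀ = 0.61×45 + 0.29×36 + 0.14×44 + 0.08×26 + 0.04×25 = 47.1300
Strategy Q: R₀ = 0.47×27 + 0.30×38 + 0.15×18 + 0.08×30 + 0.06×4 = 29.4300
Highest R₀: strategy P with 47.1300.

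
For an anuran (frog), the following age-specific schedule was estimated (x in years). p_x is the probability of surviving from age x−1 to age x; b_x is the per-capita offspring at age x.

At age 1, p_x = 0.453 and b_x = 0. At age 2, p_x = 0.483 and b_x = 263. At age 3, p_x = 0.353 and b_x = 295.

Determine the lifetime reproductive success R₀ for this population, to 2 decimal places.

Survivorship from birth: l_x = p_1·p_2·…·p_x.
  l_1 = 0.45300
  l_2 = 0.21880
  l_3 = 0.07724
R₀ = Σ l_x b_x:
  age 1: 0.45300 × 0 = 0.0000
  age 2: 0.21880 × 263 = 57.5444
  age 3: 0.07724 × 295 = 22.7858
R₀ = 0.0000 + 57.5444 + 22.7858 = 80.3302

80.33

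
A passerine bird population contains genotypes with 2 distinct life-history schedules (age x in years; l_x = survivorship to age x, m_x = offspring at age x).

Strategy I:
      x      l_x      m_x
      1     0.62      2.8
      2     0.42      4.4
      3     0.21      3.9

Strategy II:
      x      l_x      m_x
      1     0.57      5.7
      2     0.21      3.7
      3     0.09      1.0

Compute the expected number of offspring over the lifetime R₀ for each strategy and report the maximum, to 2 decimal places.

Strategy I: R₀ = 0.62×2.8 + 0.42×4.4 + 0.21×3.9 = 4.4030
Strategy II: R₀ = 0.57×5.7 + 0.21×3.7 + 0.09×1.0 = 4.1160
Highest R₀: strategy I with 4.4030.

4.40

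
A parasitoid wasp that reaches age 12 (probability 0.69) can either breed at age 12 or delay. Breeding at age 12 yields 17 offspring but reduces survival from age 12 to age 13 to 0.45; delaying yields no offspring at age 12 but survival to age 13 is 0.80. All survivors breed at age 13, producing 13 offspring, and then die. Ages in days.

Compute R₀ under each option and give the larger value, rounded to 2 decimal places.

breed at age 12: R₀ = 0.69 × (17 + 0.45 × 13) = 0.69 × 22.8500 = 15.7665
delay to age 13: R₀ = 0.69 × (0.80 × 13) = 0.69 × 10.4000 = 7.1760
Higher: breed at age 12 (15.7665).

15.77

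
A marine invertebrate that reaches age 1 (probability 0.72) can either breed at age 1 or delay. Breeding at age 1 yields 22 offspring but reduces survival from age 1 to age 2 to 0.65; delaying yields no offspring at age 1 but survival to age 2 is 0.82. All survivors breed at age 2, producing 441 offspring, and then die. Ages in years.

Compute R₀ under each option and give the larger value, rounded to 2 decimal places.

260.37

breed at age 1: R₀ = 0.72 × (22 + 0.65 × 441) = 0.72 × 308.6500 = 222.2280
delay to age 2: R₀ = 0.72 × (0.82 × 441) = 0.72 × 361.6200 = 260.3664
Higher: delay to age 2 (260.3664).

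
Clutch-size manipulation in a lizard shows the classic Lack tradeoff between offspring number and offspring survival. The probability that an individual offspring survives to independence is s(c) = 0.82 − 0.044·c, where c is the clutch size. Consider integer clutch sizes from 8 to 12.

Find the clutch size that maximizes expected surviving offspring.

9

Expected surviving offspring = c × s(c):
  c=8: 8 × 0.468 = 3.744
  c=9: 9 × 0.424 = 3.816
  c=10: 10 × 0.380 = 3.800
  c=11: 11 × 0.336 = 3.696
  c=12: 12 × 0.292 = 3.504
Maximum at c = 9 (3.816 surviving offspring).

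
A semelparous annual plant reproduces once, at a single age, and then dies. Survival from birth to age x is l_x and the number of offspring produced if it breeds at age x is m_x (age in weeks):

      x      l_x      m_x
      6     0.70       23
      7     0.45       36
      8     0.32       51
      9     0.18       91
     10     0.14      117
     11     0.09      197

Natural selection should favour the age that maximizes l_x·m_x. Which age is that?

Expected offspring if breeding at age x = l_x × m_x:
  age 6: 0.70 × 23 = 16.100
  age 7: 0.45 × 36 = 16.200
  age 8: 0.32 × 51 = 16.320
  age 9: 0.18 × 91 = 16.380
  age 10: 0.14 × 117 = 16.380
  age 11: 0.09 × 197 = 17.730
Maximum at age 11 (17.730).

11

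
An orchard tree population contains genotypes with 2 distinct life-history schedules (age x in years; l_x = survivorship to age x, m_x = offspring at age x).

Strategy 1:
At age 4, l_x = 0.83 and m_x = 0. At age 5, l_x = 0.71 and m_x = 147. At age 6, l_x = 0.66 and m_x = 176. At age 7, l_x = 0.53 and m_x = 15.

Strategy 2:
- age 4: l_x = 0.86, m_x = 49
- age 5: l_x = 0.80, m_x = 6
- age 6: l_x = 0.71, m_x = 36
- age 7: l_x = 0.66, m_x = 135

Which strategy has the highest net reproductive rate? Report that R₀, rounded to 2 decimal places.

Strategy 1: R₀ = 0.83×0 + 0.71×147 + 0.66×176 + 0.53×15 = 228.4800
Strategy 2: R₀ = 0.86×49 + 0.80×6 + 0.71×36 + 0.66×135 = 161.6000
Highest R₀: strategy 1 with 228.4800.

228.48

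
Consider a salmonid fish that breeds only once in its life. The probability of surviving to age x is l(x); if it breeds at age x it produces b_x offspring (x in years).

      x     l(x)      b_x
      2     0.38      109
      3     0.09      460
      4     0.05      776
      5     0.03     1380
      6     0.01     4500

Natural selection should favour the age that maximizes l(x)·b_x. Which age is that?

6

Expected offspring if breeding at age x = l(x) × b_x:
  age 2: 0.38 × 109 = 41.420
  age 3: 0.09 × 460 = 41.400
  age 4: 0.05 × 776 = 38.800
  age 5: 0.03 × 1380 = 41.400
  age 6: 0.01 × 4500 = 45.000
Maximum at age 6 (45.000).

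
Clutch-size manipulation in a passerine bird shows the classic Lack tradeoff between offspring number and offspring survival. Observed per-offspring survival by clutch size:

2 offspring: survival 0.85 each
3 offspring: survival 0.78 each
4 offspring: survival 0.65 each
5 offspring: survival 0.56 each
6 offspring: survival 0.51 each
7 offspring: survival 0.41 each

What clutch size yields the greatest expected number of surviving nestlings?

6

Expected surviving nestlings = c × s(c):
  c=2: 2 × 0.85 = 1.700
  c=3: 3 × 0.78 = 2.340
  c=4: 4 × 0.65 = 2.600
  c=5: 5 × 0.56 = 2.800
  c=6: 6 × 0.51 = 3.060
  c=7: 7 × 0.41 = 2.870
Maximum at c = 6 (3.060 surviving nestlings).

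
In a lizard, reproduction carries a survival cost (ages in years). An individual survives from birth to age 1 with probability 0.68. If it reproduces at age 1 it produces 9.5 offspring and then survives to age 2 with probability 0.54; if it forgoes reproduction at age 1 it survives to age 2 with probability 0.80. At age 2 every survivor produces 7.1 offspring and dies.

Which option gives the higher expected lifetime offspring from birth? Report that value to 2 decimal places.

breed at age 1: R₀ = 0.68 × (9.5 + 0.54 × 7.1) = 0.68 × 13.3340 = 9.0671
delay to age 2: R₀ = 0.68 × (0.80 × 7.1) = 0.68 × 5.6800 = 3.8624
Higher: breed at age 1 (9.0671).

9.07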